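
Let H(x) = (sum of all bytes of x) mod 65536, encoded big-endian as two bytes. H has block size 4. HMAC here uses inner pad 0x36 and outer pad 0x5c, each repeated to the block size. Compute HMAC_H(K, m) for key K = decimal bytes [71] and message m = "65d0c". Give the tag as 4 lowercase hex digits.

01a6

Key decimal bytes [71] = 47 is 1 byte ≤ B = 4; zero-pad to 4 bytes: K' = 47 00 00 00.
K' ⊕ ipad = 71 36 36 36.  K' ⊕ opad = 1b 5c 5c 5c.
Inner input = (K'⊕ipad) ∥ m = 71 36 36 36 ∥ 36 35 64 30 63.
Inner hash: sum = 113+54+54+54+54+53+100+48+99 = 629 → 02 75.
Outer input = (K'⊕opad) ∥ inner = 1b 5c 5c 5c ∥ 02 75.
Outer hash (tag): sum = 27+92+92+92+2+117 = 422 → 01 a6.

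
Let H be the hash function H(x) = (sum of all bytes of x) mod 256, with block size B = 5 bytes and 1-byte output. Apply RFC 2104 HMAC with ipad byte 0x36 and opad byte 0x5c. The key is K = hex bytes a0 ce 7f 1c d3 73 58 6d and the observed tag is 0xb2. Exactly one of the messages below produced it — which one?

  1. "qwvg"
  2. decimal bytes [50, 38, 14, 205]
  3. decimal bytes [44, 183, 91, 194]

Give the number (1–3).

3

Key hex bytes a0 ce 7f 1c d3 73 58 6d is 8 bytes > B = 5, so hash it first: H(key) = 14, then zero-pad to 5 bytes: K' = 14 00 00 00 00.
K' ⊕ ipad = 22 36 36 36 36; K' ⊕ opad = 48 5c 5c 5c 5c.
m1: inner = H(22 36 36 36 36 71 77 76 67) = bf; tag = H(48 5c 5c 5c 5c bf) = 77
m2: inner = H(22 36 36 36 36 32 26 0e cd) = 2d; tag = H(48 5c 5c 5c 5c 2d) = e5
m3: inner = H(22 36 36 36 36 2c b7 5b c2) = fa; tag = H(48 5c 5c 5c 5c fa) = b2 ← matches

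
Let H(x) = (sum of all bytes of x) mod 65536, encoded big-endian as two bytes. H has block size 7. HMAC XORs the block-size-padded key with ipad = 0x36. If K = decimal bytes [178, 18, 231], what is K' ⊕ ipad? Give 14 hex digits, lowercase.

8424d136363636

Key decimal bytes [178, 18, 231] = b2 12 e7 is 3 bytes ≤ B = 7; zero-pad to 7 bytes: K' = b2 12 e7 00 00 00 00.
XOR each byte with 0x36: b2⊕36=84, 12⊕36=24, e7⊕36=d1, 00⊕36=36, 00⊕36=36, 00⊕36=36, 00⊕36=36.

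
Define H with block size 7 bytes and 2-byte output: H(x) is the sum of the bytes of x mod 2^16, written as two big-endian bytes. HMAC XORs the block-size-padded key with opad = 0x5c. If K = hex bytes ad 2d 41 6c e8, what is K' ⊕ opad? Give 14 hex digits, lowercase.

Key hex bytes ad 2d 41 6c e8 is 5 bytes ≤ B = 7; zero-pad to 7 bytes: K' = ad 2d 41 6c e8 00 00.
XOR each byte with 0x5c: ad⊕5c=f1, 2d⊕5c=71, 41⊕5c=1d, 6c⊕5c=30, e8⊕5c=b4, 00⊕5c=5c, 00⊕5c=5c.

f1711d30b45c5c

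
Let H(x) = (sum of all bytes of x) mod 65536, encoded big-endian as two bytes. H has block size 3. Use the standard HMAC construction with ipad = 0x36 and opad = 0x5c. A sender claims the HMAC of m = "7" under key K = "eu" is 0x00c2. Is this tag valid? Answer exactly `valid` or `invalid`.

Key "eu" = 65 75 is 2 bytes ≤ B = 3; zero-pad to 3 bytes: K' = 65 75 00.
K' ⊕ ipad = 53 43 36; K' ⊕ opad = 39 29 5c.
Inner hash: sum = 83+67+54+55 = 259 → 01 03.
Outer hash (recomputed tag): sum = 57+41+92+1+3 = 194 → 00 c2.
Recomputed tag = 00c2; claimed = 00c2 → match.

valid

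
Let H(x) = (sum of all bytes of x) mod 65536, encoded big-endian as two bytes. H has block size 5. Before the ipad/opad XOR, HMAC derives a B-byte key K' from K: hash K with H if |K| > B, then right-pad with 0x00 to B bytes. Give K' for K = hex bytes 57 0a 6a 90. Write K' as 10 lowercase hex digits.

570a6a9000

Key hex bytes 57 0a 6a 90 is 4 bytes ≤ B = 5; zero-pad to 5 bytes: K' = 57 0a 6a 90 00.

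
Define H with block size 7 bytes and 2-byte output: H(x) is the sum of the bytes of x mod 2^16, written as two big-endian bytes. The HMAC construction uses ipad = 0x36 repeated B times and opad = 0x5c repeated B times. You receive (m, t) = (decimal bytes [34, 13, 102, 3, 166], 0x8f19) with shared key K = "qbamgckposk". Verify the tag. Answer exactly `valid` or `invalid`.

Key "qbamgckposk" = 71 62 61 6d 67 63 6b 70 6f 73 6b is 11 bytes > B = 7, so hash it first: H(key) = 04 93, then zero-pad to 7 bytes: K' = 04 93 00 00 00 00 00.
K' ⊕ ipad = 32 a5 36 36 36 36 36; K' ⊕ opad = 58 cf 5c 5c 5c 5c 5c.
Inner hash: sum = 50+165+54+54+54+54+54+34+13+102+3+166 = 803 → 03 23.
Outer hash (recomputed tag): sum = 88+207+92+92+92+92+92+3+35 = 793 → 03 19.
Recomputed tag = 0319; claimed = 8f19 → mismatch.

invalid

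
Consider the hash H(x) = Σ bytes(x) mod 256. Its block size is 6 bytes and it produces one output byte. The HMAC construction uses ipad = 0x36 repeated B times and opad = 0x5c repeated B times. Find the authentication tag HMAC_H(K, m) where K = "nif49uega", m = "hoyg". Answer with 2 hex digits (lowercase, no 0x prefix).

Key "nif49uega" = 6e 69 66 34 39 75 65 67 61 is 9 bytes > B = 6, so hash it first: H(key) = 4c, then zero-pad to 6 bytes: K' = 4c 00 00 00 00 00.
K' ⊕ ipad = 7a 36 36 36 36 36.  K' ⊕ opad = 10 5c 5c 5c 5c 5c.
Inner input = (K'⊕ipad) ∥ m = 7a 36 36 36 36 36 ∥ 68 6f 79 67.
Inner hash: sum = 122+54+54+54+54+54+104+111+121+103 = 831; mod 256 = 63 → 3f.
Outer input = (K'⊕opad) ∥ inner = 10 5c 5c 5c 5c 5c ∥ 3f.
Outer hash (tag): sum = 16+92+92+92+92+92+63 = 539; mod 256 = 27 → 1b.

1b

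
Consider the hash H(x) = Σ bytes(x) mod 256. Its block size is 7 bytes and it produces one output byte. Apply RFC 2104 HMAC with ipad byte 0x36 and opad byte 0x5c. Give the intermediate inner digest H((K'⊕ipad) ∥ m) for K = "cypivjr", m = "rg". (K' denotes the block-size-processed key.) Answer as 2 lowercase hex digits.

02

Key "cypivjr" = 63 79 70 69 76 6a 72 is exactly B = 7 bytes: K' = 63 79 70 69 76 6a 72.
K' ⊕ ipad = 55 4f 46 5f 40 5c 44.
Inner input = 55 4f 46 5f 40 5c 44 ∥ 72 67.
Inner hash: sum = 85+79+70+95+64+92+68+114+103 = 770; mod 256 = 2 → 02.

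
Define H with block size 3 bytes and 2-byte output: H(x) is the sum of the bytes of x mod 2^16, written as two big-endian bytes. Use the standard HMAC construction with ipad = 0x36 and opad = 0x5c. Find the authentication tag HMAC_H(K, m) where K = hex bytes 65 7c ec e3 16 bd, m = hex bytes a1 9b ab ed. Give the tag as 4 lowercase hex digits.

Key hex bytes 65 7c ec e3 16 bd is 6 bytes > B = 3, so hash it first: H(key) = 03 83, then zero-pad to 3 bytes: K' = 03 83 00.
K' ⊕ ipad = 35 b5 36.  K' ⊕ opad = 5f df 5c.
Inner input = (K'⊕ipad) ∥ m = 35 b5 36 ∥ a1 9b ab ed.
Inner hash: sum = 53+181+54+161+155+171+237 = 1012 → 03 f4.
Outer input = (K'⊕opad) ∥ inner = 5f df 5c ∥ 03 f4.
Outer hash (tag): sum = 95+223+92+3+244 = 657 → 02 91.

0291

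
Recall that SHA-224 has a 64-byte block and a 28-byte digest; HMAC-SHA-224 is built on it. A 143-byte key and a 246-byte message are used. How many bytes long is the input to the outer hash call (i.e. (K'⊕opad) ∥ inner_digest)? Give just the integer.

92

Key is 143 > 64 bytes, so it is hashed to 28 bytes then zero-padded to 64: |K'| = 64.
Outer input = (K'⊕opad) ∥ H(inner) → 64 + 28 = 92 bytes.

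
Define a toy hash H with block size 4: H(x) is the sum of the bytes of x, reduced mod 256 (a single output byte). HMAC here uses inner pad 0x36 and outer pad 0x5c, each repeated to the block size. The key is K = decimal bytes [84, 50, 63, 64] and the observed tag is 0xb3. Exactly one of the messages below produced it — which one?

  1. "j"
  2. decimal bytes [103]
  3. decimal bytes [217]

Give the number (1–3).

Key decimal bytes [84, 50, 63, 64] = 54 32 3f 40 is exactly B = 4 bytes: K' = 54 32 3f 40.
K' ⊕ ipad = 62 04 09 76; K' ⊕ opad = 08 6e 63 1c.
m1: inner = H(62 04 09 76 6a) = 4f; tag = H(08 6e 63 1c 4f) = 44
m2: inner = H(62 04 09 76 67) = 4c; tag = H(08 6e 63 1c 4c) = 41
m3: inner = H(62 04 09 76 d9) = be; tag = H(08 6e 63 1c be) = b3 ← matches

3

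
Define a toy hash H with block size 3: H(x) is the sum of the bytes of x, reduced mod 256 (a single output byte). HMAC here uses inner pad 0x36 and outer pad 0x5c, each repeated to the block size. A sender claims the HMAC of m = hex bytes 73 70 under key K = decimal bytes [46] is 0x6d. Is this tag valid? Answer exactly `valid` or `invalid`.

Key decimal bytes [46] = 2e is 1 byte ≤ B = 3; zero-pad to 3 bytes: K' = 2e 00 00.
K' ⊕ ipad = 18 36 36; K' ⊕ opad = 72 5c 5c.
Inner hash: sum = 24+54+54+115+112 = 359; mod 256 = 103 → 67.
Outer hash (recomputed tag): sum = 114+92+92+103 = 401; mod 256 = 145 → 91.
Recomputed tag = 91; claimed = 6d → mismatch.

invalid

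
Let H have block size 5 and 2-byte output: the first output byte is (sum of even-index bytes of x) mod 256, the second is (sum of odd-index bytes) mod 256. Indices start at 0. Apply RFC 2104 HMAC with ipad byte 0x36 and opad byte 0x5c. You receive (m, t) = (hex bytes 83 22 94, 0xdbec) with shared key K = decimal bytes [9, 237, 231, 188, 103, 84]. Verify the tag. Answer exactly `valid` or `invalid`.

valid

Key decimal bytes [9, 237, 231, 188, 103, 84] = 09 ed e7 bc 67 54 is 6 bytes > B = 5, so hash it first: H(key) = 57 fd, then zero-pad to 5 bytes: K' = 57 fd 00 00 00.
K' ⊕ ipad = 61 cb 36 36 36; K' ⊕ opad = 0b a1 5c 5c 5c.
Inner hash: even-index sum = 239 mod 256 = 239; odd-index sum = 536 mod 256 = 24 → ef 18.
Outer hash (recomputed tag): even-index sum = 219 mod 256 = 219; odd-index sum = 492 mod 256 = 236 → db ec.
Recomputed tag = dbec; claimed = dbec → match.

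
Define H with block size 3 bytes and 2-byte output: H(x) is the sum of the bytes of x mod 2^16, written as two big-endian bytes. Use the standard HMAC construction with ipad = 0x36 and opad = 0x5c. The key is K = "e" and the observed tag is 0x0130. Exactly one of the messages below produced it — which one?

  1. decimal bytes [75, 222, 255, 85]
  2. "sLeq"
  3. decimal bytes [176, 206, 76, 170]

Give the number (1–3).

1

Key "e" = 65 is 1 byte ≤ B = 3; zero-pad to 3 bytes: K' = 65 00 00.
K' ⊕ ipad = 53 36 36; K' ⊕ opad = 39 5c 5c.
m1: inner = H(53 36 36 4b de ff 55) = 03 3c; tag = H(39 5c 5c 03 3c) = 0130 ← matches
m2: inner = H(53 36 36 73 4c 65 71) = 02 54; tag = H(39 5c 5c 02 54) = 0147
m3: inner = H(53 36 36 b0 ce 4c aa) = 03 33; tag = H(39 5c 5c 03 33) = 0127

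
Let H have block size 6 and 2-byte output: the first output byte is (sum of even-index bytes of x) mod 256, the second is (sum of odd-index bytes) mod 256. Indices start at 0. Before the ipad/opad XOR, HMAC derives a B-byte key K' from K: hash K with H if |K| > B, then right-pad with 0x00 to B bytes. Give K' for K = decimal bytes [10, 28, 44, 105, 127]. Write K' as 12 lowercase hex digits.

Key decimal bytes [10, 28, 44, 105, 127] = 0a 1c 2c 69 7f is 5 bytes ≤ B = 6; zero-pad to 6 bytes: K' = 0a 1c 2c 69 7f 00.

0a1c2c697f00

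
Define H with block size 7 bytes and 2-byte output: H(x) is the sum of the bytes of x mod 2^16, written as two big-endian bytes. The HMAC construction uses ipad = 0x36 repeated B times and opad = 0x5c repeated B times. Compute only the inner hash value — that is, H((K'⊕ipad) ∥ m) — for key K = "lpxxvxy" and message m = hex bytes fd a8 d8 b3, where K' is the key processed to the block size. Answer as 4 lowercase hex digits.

0549

Key "lpxxvxy" = 6c 70 78 78 76 78 79 is exactly B = 7 bytes: K' = 6c 70 78 78 76 78 79.
K' ⊕ ipad = 5a 46 4e 4e 40 4e 4f.
Inner input = 5a 46 4e 4e 40 4e 4f ∥ fd a8 d8 b3.
Inner hash: sum = 90+70+78+78+64+78+79+253+168+216+179 = 1353 → 05 49.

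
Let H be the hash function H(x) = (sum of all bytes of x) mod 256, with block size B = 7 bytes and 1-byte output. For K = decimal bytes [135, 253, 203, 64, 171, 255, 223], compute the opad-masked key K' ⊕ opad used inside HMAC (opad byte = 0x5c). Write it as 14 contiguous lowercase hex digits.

Key decimal bytes [135, 253, 203, 64, 171, 255, 223] = 87 fd cb 40 ab ff df is exactly B = 7 bytes: K' = 87 fd cb 40 ab ff df.
XOR each byte with 0x5c: 87⊕5c=db, fd⊕5c=a1, cb⊕5c=97, 40⊕5c=1c, ab⊕5c=f7, ff⊕5c=a3, df⊕5c=83.

dba1971cf7a383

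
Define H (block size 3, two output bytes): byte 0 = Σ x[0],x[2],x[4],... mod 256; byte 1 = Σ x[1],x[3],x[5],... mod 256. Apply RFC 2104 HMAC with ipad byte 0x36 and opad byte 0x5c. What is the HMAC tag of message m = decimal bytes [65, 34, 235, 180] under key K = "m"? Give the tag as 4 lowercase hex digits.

Key "m" = 6d is 1 byte ≤ B = 3; zero-pad to 3 bytes: K' = 6d 00 00.
K' ⊕ ipad = 5b 36 36.  K' ⊕ opad = 31 5c 5c.
Inner input = (K'⊕ipad) ∥ m = 5b 36 36 ∥ 41 22 eb b4.
Inner hash: even-index sum = 359 mod 256 = 103; odd-index sum = 354 mod 256 = 98 → 67 62.
Outer input = (K'⊕opad) ∥ inner = 31 5c 5c ∥ 67 62.
Outer hash (tag): even-index sum = 239 mod 256 = 239; odd-index sum = 195 mod 256 = 195 → ef c3.

efc3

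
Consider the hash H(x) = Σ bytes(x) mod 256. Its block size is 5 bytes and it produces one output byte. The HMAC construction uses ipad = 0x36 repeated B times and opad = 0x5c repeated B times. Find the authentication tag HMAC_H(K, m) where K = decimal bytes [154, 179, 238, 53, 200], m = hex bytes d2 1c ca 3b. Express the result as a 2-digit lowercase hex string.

61

Key decimal bytes [154, 179, 238, 53, 200] = 9a b3 ee 35 c8 is exactly B = 5 bytes: K' = 9a b3 ee 35 c8.
K' ⊕ ipad = ac 85 d8 03 fe.  K' ⊕ opad = c6 ef b2 69 94.
Inner input = (K'⊕ipad) ∥ m = ac 85 d8 03 fe ∥ d2 1c ca 3b.
Inner hash: sum = 172+133+216+3+254+210+28+202+59 = 1277; mod 256 = 253 → fd.
Outer input = (K'⊕opad) ∥ inner = c6 ef b2 69 94 ∥ fd.
Outer hash (tag): sum = 198+239+178+105+148+253 = 1121; mod 256 = 97 → 61.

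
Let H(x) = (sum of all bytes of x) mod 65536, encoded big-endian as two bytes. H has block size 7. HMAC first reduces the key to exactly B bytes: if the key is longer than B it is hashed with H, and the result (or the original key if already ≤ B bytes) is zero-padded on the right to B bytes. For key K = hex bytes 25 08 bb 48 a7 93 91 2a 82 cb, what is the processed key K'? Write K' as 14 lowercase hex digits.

|K| = 10 > B = 7, so first hash the key.
H(K): sum = 37+8+187+72+167+147+145+42+130+203 = 1138 → 04 72.
Zero-pad H(K) = 04 72 to 7 bytes: K' = 04 72 00 00 00 00 00.

04720000000000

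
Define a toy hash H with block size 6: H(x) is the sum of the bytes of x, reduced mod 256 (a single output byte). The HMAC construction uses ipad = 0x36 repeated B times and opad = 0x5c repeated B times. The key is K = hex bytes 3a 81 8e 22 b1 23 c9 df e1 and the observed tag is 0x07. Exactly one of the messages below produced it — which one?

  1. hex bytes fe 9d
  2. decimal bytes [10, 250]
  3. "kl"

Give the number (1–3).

1

Key hex bytes 3a 81 8e 22 b1 23 c9 df e1 is 9 bytes > B = 6, so hash it first: H(key) = c8, then zero-pad to 6 bytes: K' = c8 00 00 00 00 00.
K' ⊕ ipad = fe 36 36 36 36 36; K' ⊕ opad = 94 5c 5c 5c 5c 5c.
m1: inner = H(fe 36 36 36 36 36 fe 9d) = a7; tag = H(94 5c 5c 5c 5c 5c a7) = 07 ← matches
m2: inner = H(fe 36 36 36 36 36 0a fa) = 10; tag = H(94 5c 5c 5c 5c 5c 10) = 70
m3: inner = H(fe 36 36 36 36 36 6b 6c) = e3; tag = H(94 5c 5c 5c 5c 5c e3) = 43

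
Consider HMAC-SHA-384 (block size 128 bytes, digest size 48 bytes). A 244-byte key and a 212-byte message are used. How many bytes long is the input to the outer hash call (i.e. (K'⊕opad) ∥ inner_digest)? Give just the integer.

176

Key is 244 > 128 bytes, so it is hashed to 48 bytes then zero-padded to 128: |K'| = 128.
Outer input = (K'⊕opad) ∥ H(inner) → 128 + 48 = 176 bytes.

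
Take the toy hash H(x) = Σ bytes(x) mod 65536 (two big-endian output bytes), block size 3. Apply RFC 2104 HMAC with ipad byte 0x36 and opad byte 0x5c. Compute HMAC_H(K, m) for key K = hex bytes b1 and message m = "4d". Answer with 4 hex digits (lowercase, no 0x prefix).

Key hex bytes b1 is 1 byte ≤ B = 3; zero-pad to 3 bytes: K' = b1 00 00.
K' ⊕ ipad = 87 36 36.  K' ⊕ opad = ed 5c 5c.
Inner input = (K'⊕ipad) ∥ m = 87 36 36 ∥ 34 64.
Inner hash: sum = 135+54+54+52+100 = 395 → 01 8b.
Outer input = (K'⊕opad) ∥ inner = ed 5c 5c ∥ 01 8b.
Outer hash (tag): sum = 237+92+92+1+139 = 561 → 02 31.

0231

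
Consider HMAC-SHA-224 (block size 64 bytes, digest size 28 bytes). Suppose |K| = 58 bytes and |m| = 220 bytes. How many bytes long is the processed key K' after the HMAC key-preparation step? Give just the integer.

64

Key is 58 ≤ 64 bytes, zero-padded: |K'| = 64.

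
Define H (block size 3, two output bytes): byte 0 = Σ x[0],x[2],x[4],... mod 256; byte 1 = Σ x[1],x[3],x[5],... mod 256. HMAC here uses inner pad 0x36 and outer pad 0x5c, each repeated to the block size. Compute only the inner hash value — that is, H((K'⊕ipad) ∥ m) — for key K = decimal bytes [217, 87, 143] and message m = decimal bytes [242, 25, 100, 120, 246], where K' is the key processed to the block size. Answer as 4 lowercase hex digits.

39ad

Key decimal bytes [217, 87, 143] = d9 57 8f is exactly B = 3 bytes: K' = d9 57 8f.
K' ⊕ ipad = ef 61 b9.
Inner input = ef 61 b9 ∥ f2 19 64 78 f6.
Inner hash: even-index sum = 569 mod 256 = 57; odd-index sum = 685 mod 256 = 173 → 39 ad.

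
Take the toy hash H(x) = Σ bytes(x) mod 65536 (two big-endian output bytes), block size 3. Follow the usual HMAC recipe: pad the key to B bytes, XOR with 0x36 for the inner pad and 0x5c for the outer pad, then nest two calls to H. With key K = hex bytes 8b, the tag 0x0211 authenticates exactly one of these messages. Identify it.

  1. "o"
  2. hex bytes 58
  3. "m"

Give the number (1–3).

2

Key hex bytes 8b is 1 byte ≤ B = 3; zero-pad to 3 bytes: K' = 8b 00 00.
K' ⊕ ipad = bd 36 36; K' ⊕ opad = d7 5c 5c.
m1: inner = H(bd 36 36 6f) = 01 98; tag = H(d7 5c 5c 01 98) = 0228
m2: inner = H(bd 36 36 58) = 01 81; tag = H(d7 5c 5c 01 81) = 0211 ← matches
m3: inner = H(bd 36 36 6d) = 01 96; tag = H(d7 5c 5c 01 96) = 0226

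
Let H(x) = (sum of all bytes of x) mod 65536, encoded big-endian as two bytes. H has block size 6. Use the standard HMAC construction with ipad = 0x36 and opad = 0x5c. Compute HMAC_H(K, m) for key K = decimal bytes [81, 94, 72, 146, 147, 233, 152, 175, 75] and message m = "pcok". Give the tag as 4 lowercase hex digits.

02ee

Key decimal bytes [81, 94, 72, 146, 147, 233, 152, 175, 75] = 51 5e 48 92 93 e9 98 af 4b is 9 bytes > B = 6, so hash it first: H(key) = 04 97, then zero-pad to 6 bytes: K' = 04 97 00 00 00 00.
K' ⊕ ipad = 32 a1 36 36 36 36.  K' ⊕ opad = 58 cb 5c 5c 5c 5c.
Inner input = (K'⊕ipad) ∥ m = 32 a1 36 36 36 36 ∥ 70 63 6f 6b.
Inner hash: sum = 50+161+54+54+54+54+112+99+111+107 = 856 → 03 58.
Outer input = (K'⊕opad) ∥ inner = 58 cb 5c 5c 5c 5c ∥ 03 58.
Outer hash (tag): sum = 88+203+92+92+92+92+3+88 = 750 → 02 ee.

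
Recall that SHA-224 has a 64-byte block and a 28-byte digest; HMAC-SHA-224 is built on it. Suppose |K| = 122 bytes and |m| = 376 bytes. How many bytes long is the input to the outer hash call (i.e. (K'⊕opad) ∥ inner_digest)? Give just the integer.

Key is 122 > 64 bytes, so it is hashed to 28 bytes then zero-padded to 64: |K'| = 64.
Outer input = (K'⊕opad) ∥ H(inner) → 64 + 28 = 92 bytes.

92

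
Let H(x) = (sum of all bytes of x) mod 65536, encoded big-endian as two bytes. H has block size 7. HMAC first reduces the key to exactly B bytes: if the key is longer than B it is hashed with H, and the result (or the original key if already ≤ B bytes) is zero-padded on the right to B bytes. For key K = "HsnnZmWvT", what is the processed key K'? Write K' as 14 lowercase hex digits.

|K| = 9 > B = 7, so first hash the key.
H(K): sum = 72+115+110+110+90+109+87+118+84 = 895 → 03 7f.
Zero-pad H(K) = 03 7f to 7 bytes: K' = 03 7f 00 00 00 00 00.

037f0000000000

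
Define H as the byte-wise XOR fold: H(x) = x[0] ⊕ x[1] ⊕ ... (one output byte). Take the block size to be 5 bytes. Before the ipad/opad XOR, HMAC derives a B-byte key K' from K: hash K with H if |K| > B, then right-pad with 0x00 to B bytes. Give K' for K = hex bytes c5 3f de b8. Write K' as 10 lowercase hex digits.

c53fdeb800

Key hex bytes c5 3f de b8 is 4 bytes ≤ B = 5; zero-pad to 5 bytes: K' = c5 3f de b8 00.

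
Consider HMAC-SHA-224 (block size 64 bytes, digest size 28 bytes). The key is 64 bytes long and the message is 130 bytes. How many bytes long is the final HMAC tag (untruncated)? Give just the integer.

28

The tag is one SHA-224 digest: 28 bytes.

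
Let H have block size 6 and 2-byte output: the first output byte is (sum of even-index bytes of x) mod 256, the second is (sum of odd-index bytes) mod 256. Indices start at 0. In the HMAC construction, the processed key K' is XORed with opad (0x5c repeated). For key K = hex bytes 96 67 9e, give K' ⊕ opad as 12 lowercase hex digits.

ca3bc25c5c5c

Key hex bytes 96 67 9e is 3 bytes ≤ B = 6; zero-pad to 6 bytes: K' = 96 67 9e 00 00 00.
XOR each byte with 0x5c: 96⊕5c=ca, 67⊕5c=3b, 9e⊕5c=c2, 00⊕5c=5c, 00⊕5c=5c, 00⊕5c=5c.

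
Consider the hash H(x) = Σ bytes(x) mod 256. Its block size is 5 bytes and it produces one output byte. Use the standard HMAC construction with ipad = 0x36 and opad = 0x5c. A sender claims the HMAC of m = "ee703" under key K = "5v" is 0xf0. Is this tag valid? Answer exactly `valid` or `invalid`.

Key "5v" = 35 76 is 2 bytes ≤ B = 5; zero-pad to 5 bytes: K' = 35 76 00 00 00.
K' ⊕ ipad = 03 40 36 36 36; K' ⊕ opad = 69 2a 5c 5c 5c.
Inner hash: sum = 3+64+54+54+54+101+101+55+48+51 = 585; mod 256 = 73 → 49.
Outer hash (recomputed tag): sum = 105+42+92+92+92+73 = 496; mod 256 = 240 → f0.
Recomputed tag = f0; claimed = f0 → match.

valid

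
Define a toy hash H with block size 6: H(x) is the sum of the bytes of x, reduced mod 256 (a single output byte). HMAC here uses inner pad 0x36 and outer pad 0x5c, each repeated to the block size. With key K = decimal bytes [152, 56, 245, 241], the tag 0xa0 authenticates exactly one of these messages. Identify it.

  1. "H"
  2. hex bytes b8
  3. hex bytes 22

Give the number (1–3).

Key decimal bytes [152, 56, 245, 241] = 98 38 f5 f1 is 4 bytes ≤ B = 6; zero-pad to 6 bytes: K' = 98 38 f5 f1 00 00.
K' ⊕ ipad = ae 0e c3 c7 36 36; K' ⊕ opad = c4 64 a9 ad 5c 5c.
m1: inner = H(ae 0e c3 c7 36 36 48) = fa; tag = H(c4 64 a9 ad 5c 5c fa) = 30
m2: inner = H(ae 0e c3 c7 36 36 b8) = 6a; tag = H(c4 64 a9 ad 5c 5c 6a) = a0 ← matches
m3: inner = H(ae 0e c3 c7 36 36 22) = d4; tag = H(c4 64 a9 ad 5c 5c d4) = 0a

2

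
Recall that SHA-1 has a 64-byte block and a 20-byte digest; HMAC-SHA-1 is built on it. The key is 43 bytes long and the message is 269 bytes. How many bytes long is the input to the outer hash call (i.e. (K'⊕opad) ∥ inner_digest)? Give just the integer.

84

Key is 43 ≤ 64 bytes, zero-padded: |K'| = 64.
Outer input = (K'⊕opad) ∥ H(inner) → 64 + 20 = 84 bytes.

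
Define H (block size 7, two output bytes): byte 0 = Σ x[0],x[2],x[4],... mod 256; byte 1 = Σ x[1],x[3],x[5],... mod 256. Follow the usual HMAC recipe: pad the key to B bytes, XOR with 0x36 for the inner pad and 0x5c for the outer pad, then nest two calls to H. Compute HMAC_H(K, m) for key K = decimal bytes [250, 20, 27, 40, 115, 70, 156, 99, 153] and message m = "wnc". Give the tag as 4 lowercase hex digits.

0e0c

Key decimal bytes [250, 20, 27, 40, 115, 70, 156, 99, 153] = fa 14 1b 28 73 46 9c 63 99 is 9 bytes > B = 7, so hash it first: H(key) = bd e5, then zero-pad to 7 bytes: K' = bd e5 00 00 00 00 00.
K' ⊕ ipad = 8b d3 36 36 36 36 36.  K' ⊕ opad = e1 b9 5c 5c 5c 5c 5c.
Inner input = (K'⊕ipad) ∥ m = 8b d3 36 36 36 36 36 ∥ 77 6e 63.
Inner hash: even-index sum = 411 mod 256 = 155; odd-index sum = 537 mod 256 = 25 → 9b 19.
Outer input = (K'⊕opad) ∥ inner = e1 b9 5c 5c 5c 5c 5c ∥ 9b 19.
Outer hash (tag): even-index sum = 526 mod 256 = 14; odd-index sum = 524 mod 256 = 12 → 0e 0c.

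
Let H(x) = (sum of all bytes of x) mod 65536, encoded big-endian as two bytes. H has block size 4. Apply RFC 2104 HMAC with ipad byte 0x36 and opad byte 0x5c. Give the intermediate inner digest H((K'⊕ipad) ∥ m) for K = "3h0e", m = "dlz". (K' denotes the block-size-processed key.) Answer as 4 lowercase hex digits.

0206

Key "3h0e" = 33 68 30 65 is exactly B = 4 bytes: K' = 33 68 30 65.
K' ⊕ ipad = 05 5e 06 53.
Inner input = 05 5e 06 53 ∥ 64 6c 7a.
Inner hash: sum = 5+94+6+83+100+108+122 = 518 → 02 06.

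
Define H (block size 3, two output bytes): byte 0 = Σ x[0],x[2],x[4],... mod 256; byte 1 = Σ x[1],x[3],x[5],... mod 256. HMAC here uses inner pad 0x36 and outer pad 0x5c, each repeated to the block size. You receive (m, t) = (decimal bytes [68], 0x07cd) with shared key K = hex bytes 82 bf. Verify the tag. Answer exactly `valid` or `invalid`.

valid

Key hex bytes 82 bf is 2 bytes ≤ B = 3; zero-pad to 3 bytes: K' = 82 bf 00.
K' ⊕ ipad = b4 89 36; K' ⊕ opad = de e3 5c.
Inner hash: even-index sum = 234 mod 256 = 234; odd-index sum = 205 mod 256 = 205 → ea cd.
Outer hash (recomputed tag): even-index sum = 519 mod 256 = 7; odd-index sum = 461 mod 256 = 205 → 07 cd.
Recomputed tag = 07cd; claimed = 07cd → match.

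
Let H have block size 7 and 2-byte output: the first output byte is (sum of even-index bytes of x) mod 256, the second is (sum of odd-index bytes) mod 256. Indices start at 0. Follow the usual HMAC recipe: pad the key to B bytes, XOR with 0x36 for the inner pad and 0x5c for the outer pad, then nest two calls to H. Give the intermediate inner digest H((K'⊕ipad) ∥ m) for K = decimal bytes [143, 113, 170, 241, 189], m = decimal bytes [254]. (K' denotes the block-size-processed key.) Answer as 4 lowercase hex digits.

Key decimal bytes [143, 113, 170, 241, 189] = 8f 71 aa f1 bd is 5 bytes ≤ B = 7; zero-pad to 7 bytes: K' = 8f 71 aa f1 bd 00 00.
K' ⊕ ipad = b9 47 9c c7 8b 36 36.
Inner input = b9 47 9c c7 8b 36 36 ∥ fe.
Inner hash: even-index sum = 534 mod 256 = 22; odd-index sum = 578 mod 256 = 66 → 16 42.

1642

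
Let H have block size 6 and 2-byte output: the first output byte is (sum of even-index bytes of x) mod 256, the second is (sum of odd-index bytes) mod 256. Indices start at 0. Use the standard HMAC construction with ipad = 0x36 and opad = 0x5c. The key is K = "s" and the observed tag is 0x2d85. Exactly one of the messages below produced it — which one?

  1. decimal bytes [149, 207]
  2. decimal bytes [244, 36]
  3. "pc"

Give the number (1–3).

1

Key "s" = 73 is 1 byte ≤ B = 6; zero-pad to 6 bytes: K' = 73 00 00 00 00 00.
K' ⊕ ipad = 45 36 36 36 36 36; K' ⊕ opad = 2f 5c 5c 5c 5c 5c.
m1: inner = H(45 36 36 36 36 36 95 cf) = 46 71; tag = H(2f 5c 5c 5c 5c 5c 46 71) = 2d85 ← matches
m2: inner = H(45 36 36 36 36 36 f4 24) = a5 c6; tag = H(2f 5c 5c 5c 5c 5c a5 c6) = 8cda
m3: inner = H(45 36 36 36 36 36 70 63) = 21 05; tag = H(2f 5c 5c 5c 5c 5c 21 05) = 0819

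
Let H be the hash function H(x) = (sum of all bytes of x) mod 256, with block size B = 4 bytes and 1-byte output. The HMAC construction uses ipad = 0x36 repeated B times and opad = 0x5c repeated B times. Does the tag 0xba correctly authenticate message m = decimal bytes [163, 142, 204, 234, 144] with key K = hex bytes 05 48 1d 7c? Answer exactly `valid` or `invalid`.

invalid

Key hex bytes 05 48 1d 7c is exactly B = 4 bytes: K' = 05 48 1d 7c.
K' ⊕ ipad = 33 7e 2b 4a; K' ⊕ opad = 59 14 41 20.
Inner hash: sum = 51+126+43+74+163+142+204+234+144 = 1181; mod 256 = 157 → 9d.
Outer hash (recomputed tag): sum = 89+20+65+32+157 = 363; mod 256 = 107 → 6b.
Recomputed tag = 6b; claimed = ba → mismatch.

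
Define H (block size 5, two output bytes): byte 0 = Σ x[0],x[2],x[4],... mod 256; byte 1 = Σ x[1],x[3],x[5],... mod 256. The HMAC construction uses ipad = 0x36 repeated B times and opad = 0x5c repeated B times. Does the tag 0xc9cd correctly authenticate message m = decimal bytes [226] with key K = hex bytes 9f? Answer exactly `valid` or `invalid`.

Key hex bytes 9f is 1 byte ≤ B = 5; zero-pad to 5 bytes: K' = 9f 00 00 00 00.
K' ⊕ ipad = a9 36 36 36 36; K' ⊕ opad = c3 5c 5c 5c 5c.
Inner hash: even-index sum = 277 mod 256 = 21; odd-index sum = 334 mod 256 = 78 → 15 4e.
Outer hash (recomputed tag): even-index sum = 457 mod 256 = 201; odd-index sum = 205 mod 256 = 205 → c9 cd.
Recomputed tag = c9cd; claimed = c9cd → match.

valid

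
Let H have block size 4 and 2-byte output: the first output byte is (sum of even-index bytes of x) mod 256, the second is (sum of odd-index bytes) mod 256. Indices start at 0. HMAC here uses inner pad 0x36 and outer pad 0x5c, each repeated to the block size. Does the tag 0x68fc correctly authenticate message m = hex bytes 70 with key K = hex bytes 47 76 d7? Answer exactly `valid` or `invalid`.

valid

Key hex bytes 47 76 d7 is 3 bytes ≤ B = 4; zero-pad to 4 bytes: K' = 47 76 d7 00.
K' ⊕ ipad = 71 40 e1 36; K' ⊕ opad = 1b 2a 8b 5c.
Inner hash: even-index sum = 450 mod 256 = 194; odd-index sum = 118 mod 256 = 118 → c2 76.
Outer hash (recomputed tag): even-index sum = 360 mod 256 = 104; odd-index sum = 252 mod 256 = 252 → 68 fc.
Recomputed tag = 68fc; claimed = 68fc → match.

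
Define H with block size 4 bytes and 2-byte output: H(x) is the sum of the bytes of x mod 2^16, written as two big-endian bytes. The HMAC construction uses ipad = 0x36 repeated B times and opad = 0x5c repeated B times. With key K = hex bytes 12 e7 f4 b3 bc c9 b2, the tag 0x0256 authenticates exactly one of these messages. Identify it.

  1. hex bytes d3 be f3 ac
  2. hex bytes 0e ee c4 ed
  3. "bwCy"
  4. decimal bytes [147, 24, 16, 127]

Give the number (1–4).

4

Key hex bytes 12 e7 f4 b3 bc c9 b2 is 7 bytes > B = 4, so hash it first: H(key) = 04 d7, then zero-pad to 4 bytes: K' = 04 d7 00 00.
K' ⊕ ipad = 32 e1 36 36; K' ⊕ opad = 58 8b 5c 5c.
m1: inner = H(32 e1 36 36 d3 be f3 ac) = 04 af; tag = H(58 8b 5c 5c 04 af) = 024e
m2: inner = H(32 e1 36 36 0e ee c4 ed) = 04 2c; tag = H(58 8b 5c 5c 04 2c) = 01cb
m3: inner = H(32 e1 36 36 62 77 43 79) = 03 14; tag = H(58 8b 5c 5c 03 14) = 01b2
m4: inner = H(32 e1 36 36 93 18 10 7f) = 02 b9; tag = H(58 8b 5c 5c 02 b9) = 0256 ← matches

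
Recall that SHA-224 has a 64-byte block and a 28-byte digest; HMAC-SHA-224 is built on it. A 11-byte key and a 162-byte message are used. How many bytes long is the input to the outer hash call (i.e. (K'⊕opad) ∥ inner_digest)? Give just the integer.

92

Key is 11 ≤ 64 bytes, zero-padded: |K'| = 64.
Outer input = (K'⊕opad) ∥ H(inner) → 64 + 28 = 92 bytes.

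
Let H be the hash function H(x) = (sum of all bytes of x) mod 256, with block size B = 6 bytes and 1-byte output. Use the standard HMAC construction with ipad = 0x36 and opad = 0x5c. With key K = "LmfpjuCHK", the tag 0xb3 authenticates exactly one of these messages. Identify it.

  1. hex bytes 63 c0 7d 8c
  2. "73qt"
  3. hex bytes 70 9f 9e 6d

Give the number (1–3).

Key "LmfpjuCHK" = 4c 6d 66 70 6a 75 43 48 4b is 9 bytes > B = 6, so hash it first: H(key) = 44, then zero-pad to 6 bytes: K' = 44 00 00 00 00 00.
K' ⊕ ipad = 72 36 36 36 36 36; K' ⊕ opad = 18 5c 5c 5c 5c 5c.
m1: inner = H(72 36 36 36 36 36 63 c0 7d 8c) = ac; tag = H(18 5c 5c 5c 5c 5c ac) = 90
m2: inner = H(72 36 36 36 36 36 37 33 71 74) = cf; tag = H(18 5c 5c 5c 5c 5c cf) = b3 ← matches
m3: inner = H(72 36 36 36 36 36 70 9f 9e 6d) = 9a; tag = H(18 5c 5c 5c 5c 5c 9a) = 7e

2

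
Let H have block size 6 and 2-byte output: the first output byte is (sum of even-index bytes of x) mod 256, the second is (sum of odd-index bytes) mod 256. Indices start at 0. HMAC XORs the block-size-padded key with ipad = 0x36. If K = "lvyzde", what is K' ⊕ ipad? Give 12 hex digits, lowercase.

5a404f4c5253

Key "lvyzde" = 6c 76 79 7a 64 65 is exactly B = 6 bytes: K' = 6c 76 79 7a 64 65.
XOR each byte with 0x36: 6c⊕36=5a, 76⊕36=40, 79⊕36=4f, 7a⊕36=4c, 64⊕36=52, 65⊕36=53.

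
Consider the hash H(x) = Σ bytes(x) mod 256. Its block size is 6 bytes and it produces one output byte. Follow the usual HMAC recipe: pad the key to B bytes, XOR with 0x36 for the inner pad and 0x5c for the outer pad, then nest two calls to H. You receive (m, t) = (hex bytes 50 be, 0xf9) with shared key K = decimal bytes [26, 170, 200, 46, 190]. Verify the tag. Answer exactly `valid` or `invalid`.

invalid

Key decimal bytes [26, 170, 200, 46, 190] = 1a aa c8 2e be is 5 bytes ≤ B = 6; zero-pad to 6 bytes: K' = 1a aa c8 2e be 00.
K' ⊕ ipad = 2c 9c fe 18 88 36; K' ⊕ opad = 46 f6 94 72 e2 5c.
Inner hash: sum = 44+156+254+24+136+54+80+190 = 938; mod 256 = 170 → aa.
Outer hash (recomputed tag): sum = 70+246+148+114+226+92+170 = 1066; mod 256 = 42 → 2a.
Recomputed tag = 2a; claimed = f9 → mismatch.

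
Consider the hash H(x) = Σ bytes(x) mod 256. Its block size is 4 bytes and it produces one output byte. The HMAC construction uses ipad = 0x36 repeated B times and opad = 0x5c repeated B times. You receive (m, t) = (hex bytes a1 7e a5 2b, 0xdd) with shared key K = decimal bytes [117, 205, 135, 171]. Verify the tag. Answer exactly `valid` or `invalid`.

invalid

Key decimal bytes [117, 205, 135, 171] = 75 cd 87 ab is exactly B = 4 bytes: K' = 75 cd 87 ab.
K' ⊕ ipad = 43 fb b1 9d; K' ⊕ opad = 29 91 db f7.
Inner hash: sum = 67+251+177+157+161+126+165+43 = 1147; mod 256 = 123 → 7b.
Outer hash (recomputed tag): sum = 41+145+219+247+123 = 775; mod 256 = 7 → 07.
Recomputed tag = 07; claimed = dd → mismatch.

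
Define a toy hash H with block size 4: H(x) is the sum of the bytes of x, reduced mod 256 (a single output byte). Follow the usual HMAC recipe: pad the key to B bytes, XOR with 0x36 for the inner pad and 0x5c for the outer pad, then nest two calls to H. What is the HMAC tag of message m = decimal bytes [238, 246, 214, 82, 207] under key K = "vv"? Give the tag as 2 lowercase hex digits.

d3

Key "vv" = 76 76 is 2 bytes ≤ B = 4; zero-pad to 4 bytes: K' = 76 76 00 00.
K' ⊕ ipad = 40 40 36 36.  K' ⊕ opad = 2a 2a 5c 5c.
Inner input = (K'⊕ipad) ∥ m = 40 40 36 36 ∥ ee f6 d6 52 cf.
Inner hash: sum = 64+64+54+54+238+246+214+82+207 = 1223; mod 256 = 199 → c7.
Outer input = (K'⊕opad) ∥ inner = 2a 2a 5c 5c ∥ c7.
Outer hash (tag): sum = 42+42+92+92+199 = 467; mod 256 = 211 → d3.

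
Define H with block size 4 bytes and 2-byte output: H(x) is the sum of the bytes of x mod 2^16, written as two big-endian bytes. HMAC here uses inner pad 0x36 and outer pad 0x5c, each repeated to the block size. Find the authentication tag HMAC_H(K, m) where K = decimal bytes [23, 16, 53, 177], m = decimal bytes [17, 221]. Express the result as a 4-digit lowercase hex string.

Key decimal bytes [23, 16, 53, 177] = 17 10 35 b1 is exactly B = 4 bytes: K' = 17 10 35 b1.
K' ⊕ ipad = 21 26 03 87.  K' ⊕ opad = 4b 4c 69 ed.
Inner input = (K'⊕ipad) ∥ m = 21 26 03 87 ∥ 11 dd.
Inner hash: sum = 33+38+3+135+17+221 = 447 → 01 bf.
Outer input = (K'⊕opad) ∥ inner = 4b 4c 69 ed ∥ 01 bf.
Outer hash (tag): sum = 75+76+105+237+1+191 = 685 → 02 ad.

02ad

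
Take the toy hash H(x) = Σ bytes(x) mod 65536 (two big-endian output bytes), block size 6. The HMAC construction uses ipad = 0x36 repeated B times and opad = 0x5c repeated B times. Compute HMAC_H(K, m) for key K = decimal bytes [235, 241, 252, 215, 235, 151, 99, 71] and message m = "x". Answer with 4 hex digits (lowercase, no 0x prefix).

02c2

Key decimal bytes [235, 241, 252, 215, 235, 151, 99, 71] = eb f1 fc d7 eb 97 63 47 is 8 bytes > B = 6, so hash it first: H(key) = 05 db, then zero-pad to 6 bytes: K' = 05 db 00 00 00 00.
K' ⊕ ipad = 33 ed 36 36 36 36.  K' ⊕ opad = 59 87 5c 5c 5c 5c.
Inner input = (K'⊕ipad) ∥ m = 33 ed 36 36 36 36 ∥ 78.
Inner hash: sum = 51+237+54+54+54+54+120 = 624 → 02 70.
Outer input = (K'⊕opad) ∥ inner = 59 87 5c 5c 5c 5c ∥ 02 70.
Outer hash (tag): sum = 89+135+92+92+92+92+2+112 = 706 → 02 c2.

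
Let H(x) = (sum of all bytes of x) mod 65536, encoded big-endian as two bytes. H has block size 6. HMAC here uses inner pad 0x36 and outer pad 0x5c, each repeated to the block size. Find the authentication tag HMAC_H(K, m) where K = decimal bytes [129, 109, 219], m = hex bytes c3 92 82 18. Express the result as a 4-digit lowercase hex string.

033d

Key decimal bytes [129, 109, 219] = 81 6d db is 3 bytes ≤ B = 6; zero-pad to 6 bytes: K' = 81 6d db 00 00 00.
K' ⊕ ipad = b7 5b ed 36 36 36.  K' ⊕ opad = dd 31 87 5c 5c 5c.
Inner input = (K'⊕ipad) ∥ m = b7 5b ed 36 36 36 ∥ c3 92 82 18.
Inner hash: sum = 183+91+237+54+54+54+195+146+130+24 = 1168 → 04 90.
Outer input = (K'⊕opad) ∥ inner = dd 31 87 5c 5c 5c ∥ 04 90.
Outer hash (tag): sum = 221+49+135+92+92+92+4+144 = 829 → 03 3d.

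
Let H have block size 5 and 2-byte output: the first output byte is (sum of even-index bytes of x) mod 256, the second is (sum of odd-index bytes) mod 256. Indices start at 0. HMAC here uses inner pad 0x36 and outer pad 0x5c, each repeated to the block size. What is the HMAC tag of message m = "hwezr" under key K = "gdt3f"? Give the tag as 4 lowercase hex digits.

337b

Key "gdt3f" = 67 64 74 33 66 is exactly B = 5 bytes: K' = 67 64 74 33 66.
K' ⊕ ipad = 51 52 42 05 50.  K' ⊕ opad = 3b 38 28 6f 3a.
Inner input = (K'⊕ipad) ∥ m = 51 52 42 05 50 ∥ 68 77 65 7a 72.
Inner hash: even-index sum = 468 mod 256 = 212; odd-index sum = 406 mod 256 = 150 → d4 96.
Outer input = (K'⊕opad) ∥ inner = 3b 38 28 6f 3a ∥ d4 96.
Outer hash (tag): even-index sum = 307 mod 256 = 51; odd-index sum = 379 mod 256 = 123 → 33 7b.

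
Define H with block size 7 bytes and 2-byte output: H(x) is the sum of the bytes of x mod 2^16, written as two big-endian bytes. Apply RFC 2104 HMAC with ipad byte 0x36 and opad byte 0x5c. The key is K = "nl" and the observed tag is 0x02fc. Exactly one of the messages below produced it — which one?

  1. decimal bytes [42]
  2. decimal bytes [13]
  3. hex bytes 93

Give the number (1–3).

Key "nl" = 6e 6c is 2 bytes ≤ B = 7; zero-pad to 7 bytes: K' = 6e 6c 00 00 00 00 00.
K' ⊕ ipad = 58 5a 36 36 36 36 36; K' ⊕ opad = 32 30 5c 5c 5c 5c 5c.
m1: inner = H(58 5a 36 36 36 36 36 2a) = 01 ea; tag = H(32 30 5c 5c 5c 5c 5c 01 ea) = 0319
m2: inner = H(58 5a 36 36 36 36 36 0d) = 01 cd; tag = H(32 30 5c 5c 5c 5c 5c 01 cd) = 02fc ← matches
m3: inner = H(58 5a 36 36 36 36 36 93) = 02 53; tag = H(32 30 5c 5c 5c 5c 5c 02 53) = 0283

2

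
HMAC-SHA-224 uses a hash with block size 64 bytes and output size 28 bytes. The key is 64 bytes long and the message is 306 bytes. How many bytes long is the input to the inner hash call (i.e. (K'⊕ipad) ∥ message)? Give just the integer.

Key is 64 ≤ 64 bytes, zero-padded: |K'| = 64.
Inner input = (K'⊕ipad) ∥ m → 64 + 306 = 370 bytes.

370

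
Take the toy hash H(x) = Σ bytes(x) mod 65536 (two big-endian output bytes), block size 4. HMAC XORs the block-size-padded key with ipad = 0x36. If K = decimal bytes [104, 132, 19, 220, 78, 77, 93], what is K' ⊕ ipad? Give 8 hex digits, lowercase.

Key decimal bytes [104, 132, 19, 220, 78, 77, 93] = 68 84 13 dc 4e 4d 5d is 7 bytes > B = 4, so hash it first: H(key) = 02 d3, then zero-pad to 4 bytes: K' = 02 d3 00 00.
XOR each byte with 0x36: 02⊕36=34, d3⊕36=e5, 00⊕36=36, 00⊕36=36.

34e53636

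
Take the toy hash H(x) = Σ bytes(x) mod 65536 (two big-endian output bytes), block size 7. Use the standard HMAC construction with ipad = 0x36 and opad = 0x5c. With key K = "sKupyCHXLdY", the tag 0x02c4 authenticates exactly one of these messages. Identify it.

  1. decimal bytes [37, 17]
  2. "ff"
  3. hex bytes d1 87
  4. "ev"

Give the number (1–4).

2

Key "sKupyCHXLdY" = 73 4b 75 70 79 43 48 58 4c 64 59 is 11 bytes > B = 7, so hash it first: H(key) = 04 08, then zero-pad to 7 bytes: K' = 04 08 00 00 00 00 00.
K' ⊕ ipad = 32 3e 36 36 36 36 36; K' ⊕ opad = 58 54 5c 5c 5c 5c 5c.
m1: inner = H(32 3e 36 36 36 36 36 25 11) = 01 b4; tag = H(58 54 5c 5c 5c 5c 5c 01 b4) = 032d
m2: inner = H(32 3e 36 36 36 36 36 66 66) = 02 4a; tag = H(58 54 5c 5c 5c 5c 5c 02 4a) = 02c4 ← matches
m3: inner = H(32 3e 36 36 36 36 36 d1 87) = 02 d6; tag = H(58 54 5c 5c 5c 5c 5c 02 d6) = 0350
m4: inner = H(32 3e 36 36 36 36 36 65 76) = 02 59; tag = H(58 54 5c 5c 5c 5c 5c 02 59) = 02d3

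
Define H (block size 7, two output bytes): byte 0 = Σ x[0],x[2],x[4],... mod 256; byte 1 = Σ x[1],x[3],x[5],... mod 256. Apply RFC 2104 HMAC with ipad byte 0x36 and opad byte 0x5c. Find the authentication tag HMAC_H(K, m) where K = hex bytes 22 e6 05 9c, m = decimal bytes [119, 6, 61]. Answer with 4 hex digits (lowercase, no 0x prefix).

f38f

Key hex bytes 22 e6 05 9c is 4 bytes ≤ B = 7; zero-pad to 7 bytes: K' = 22 e6 05 9c 00 00 00.
K' ⊕ ipad = 14 d0 33 aa 36 36 36.  K' ⊕ opad = 7e ba 59 c0 5c 5c 5c.
Inner input = (K'⊕ipad) ∥ m = 14 d0 33 aa 36 36 36 ∥ 77 06 3d.
Inner hash: even-index sum = 185 mod 256 = 185; odd-index sum = 612 mod 256 = 100 → b9 64.
Outer input = (K'⊕opad) ∥ inner = 7e ba 59 c0 5c 5c 5c ∥ b9 64.
Outer hash (tag): even-index sum = 499 mod 256 = 243; odd-index sum = 655 mod 256 = 143 → f3 8f.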